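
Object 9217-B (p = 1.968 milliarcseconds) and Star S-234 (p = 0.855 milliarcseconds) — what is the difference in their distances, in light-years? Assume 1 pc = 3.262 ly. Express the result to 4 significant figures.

d_A = 1/0.001968″ = 508.13 pc; d_B = 1/0.0008550″ = 1169.6 pc.
|d_B − d_A| = |1169.6 − 508.13| = 661.47 pc = 661.47 × 3.262 ly = 2157.7 ly.

2158 ly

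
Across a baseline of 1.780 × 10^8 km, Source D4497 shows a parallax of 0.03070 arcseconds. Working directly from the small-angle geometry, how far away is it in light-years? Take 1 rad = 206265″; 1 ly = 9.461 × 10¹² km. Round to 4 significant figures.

θ = 0.03070″ = 0.03070/206265 = 1.4884 × 10^-7 rad.
d = B/θ = (1.780 × 10^8) / (1.4884 × 10^-7) = 1.1959 × 10^15 km = (1.1959 × 10^15) / (9.461 × 10^12) ly = 126.4 ly.

126.4 ly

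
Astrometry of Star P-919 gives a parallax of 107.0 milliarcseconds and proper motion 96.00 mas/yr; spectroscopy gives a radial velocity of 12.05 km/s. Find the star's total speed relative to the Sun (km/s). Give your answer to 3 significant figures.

12.8 km/s

d = 1/p = 1/0.1070″ = 9.3458 pc.
μ = 96.00 mas/yr = 0.09600 ″/yr.
v_t = 4.740 μ d = 4.740 × 0.09600 × 9.3458 = 4.2527 km/s.
v = √(v_r² + v_t²) = √(12.05² + 4.2527²) = √163.288 = 12.778 km/s.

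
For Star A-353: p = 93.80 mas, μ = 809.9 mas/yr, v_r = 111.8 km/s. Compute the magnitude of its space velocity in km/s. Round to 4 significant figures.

d = 1/p = 1/0.09380″ = 10.661 pc.
μ = 809.9 mas/yr = 0.8099 ″/yr.
v_t = 4.740 μ d = 4.740 × 0.8099 × 10.661 = 40.927 km/s.
v = √(v_r² + v_t²) = √(111.8² + 40.927²) = √14174.3 = 119.06 km/s.

119.1 km/s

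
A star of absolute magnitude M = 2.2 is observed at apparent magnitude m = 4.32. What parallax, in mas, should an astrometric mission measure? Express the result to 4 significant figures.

m − M = 4.32 − 2.2 = 2.12.
d = 10^((m−M)/5 + 1) = 10^1.424 = 26.546 pc.
p = 1/d = 1/26.546 = 0.03767 arcsec = 37.67 mas.

37.67 mas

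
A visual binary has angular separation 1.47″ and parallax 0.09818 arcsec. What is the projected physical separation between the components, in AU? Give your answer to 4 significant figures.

d = 1/p = 1/0.09818″ = 10.185 pc.
At distance d (pc), an angle of θ arcsec spans θ·d AU: s = 1.47 × 10.185 = 14.972 AU.

14.97 AU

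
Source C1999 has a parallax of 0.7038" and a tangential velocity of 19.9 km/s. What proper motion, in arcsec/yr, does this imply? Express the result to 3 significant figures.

2.95 arcsec/yr

d = 1/p = 1/0.7038″ = 1.4209 pc.
μ = v_t / (4.74 d) = 19.9 / (4.74 × 1.4209) = 19.9 / 6.7351 = 2.9547 ″/yr.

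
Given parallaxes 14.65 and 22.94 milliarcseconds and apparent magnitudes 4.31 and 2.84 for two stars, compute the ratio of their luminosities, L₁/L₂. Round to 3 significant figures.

L₁/L₂ = 0.633

d₁ = 1/p₁ = 1/0.01465″ = 68.259 pc; d₂ = 1/p₂ = 1/0.02294″ = 43.592 pc.
M₁ = m₁ − 5 log₁₀ d₁ + 5 = 4.31 − 9.1708 + 5 = 0.1392.
M₂ = 2.84 − 8.1970 + 5 = -0.3570.
L₁/L₂ = 10^(0.4(M₂ − M₁)) = 10^(0.4 × (-0.4962)) = 10^(-0.19848) = 0.63317.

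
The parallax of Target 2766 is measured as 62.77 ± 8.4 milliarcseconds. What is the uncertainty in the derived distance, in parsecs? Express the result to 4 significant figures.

d = 1/p, so σ_d = σ_p / p².
σ_d = 0.00840 / (0.06277)² = 0.00840 / 0.0039401 = 2.1319 pc.

2.132 pc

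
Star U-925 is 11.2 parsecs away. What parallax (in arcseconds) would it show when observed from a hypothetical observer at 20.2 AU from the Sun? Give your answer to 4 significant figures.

1.804 arcsec

p (arcsec) = B (AU) / d (pc).
p = 20.2 / 11.2 = 1.8036 arcsec.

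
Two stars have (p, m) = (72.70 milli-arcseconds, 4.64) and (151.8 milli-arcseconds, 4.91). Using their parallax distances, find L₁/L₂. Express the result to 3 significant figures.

d₁ = 1/p₁ = 1/0.07270″ = 13.755 pc; d₂ = 1/p₂ = 1/0.1518″ = 6.5876 pc.
M₁ = m₁ − 5 log₁₀ d₁ + 5 = 4.64 − 5.6923 + 5 = 3.9477.
M₂ = 4.91 − 4.0936 + 5 = 5.8164.
L₁/L₂ = 10^(0.4(M₂ − M₁)) = 10^(0.4 × 1.8687) = 10^0.74748 = 5.5909.

L₁/L₂ = 5.59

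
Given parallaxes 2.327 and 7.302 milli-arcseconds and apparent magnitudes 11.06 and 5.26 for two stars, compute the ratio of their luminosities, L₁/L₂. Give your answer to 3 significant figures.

L₁/L₂ = 0.0471

d₁ = 1/p₁ = 1/0.002327″ = 429.74 pc; d₂ = 1/p₂ = 1/0.007302″ = 136.95 pc.
M₁ = m₁ − 5 log₁₀ d₁ + 5 = 11.06 − 13.1660 + 5 = 2.8940.
M₂ = 5.26 − 10.6828 + 5 = -0.4228.
L₁/L₂ = 10^(0.4(M₂ − M₁)) = 10^(0.4 × (-3.3168)) = 10^(-1.32672) = 0.047128.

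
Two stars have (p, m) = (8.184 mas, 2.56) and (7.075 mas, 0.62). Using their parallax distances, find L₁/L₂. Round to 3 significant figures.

d₁ = 1/p₁ = 1/0.008184″ = 122.19 pc; d₂ = 1/p₂ = 1/0.007075″ = 141.34 pc.
M₁ = m₁ − 5 log₁₀ d₁ + 5 = 2.56 − 10.4352 + 5 = -2.8752.
M₂ = 0.62 − 10.7513 + 5 = -5.1313.
L₁/L₂ = 10^(0.4(M₂ − M₁)) = 10^(0.4 × (-2.2561)) = 10^(-0.90244) = 0.12519.

L₁/L₂ = 0.125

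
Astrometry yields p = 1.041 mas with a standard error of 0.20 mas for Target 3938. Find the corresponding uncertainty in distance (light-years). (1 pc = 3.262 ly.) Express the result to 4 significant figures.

d = 1/p, so σ_d = σ_p / p².
σ_d = 0.000200 / (0.001041)² = 0.000200 / 0.0000010837 = 184.55 pc = 184.55 × 3.262 ly = 602 ly.

602.0 ly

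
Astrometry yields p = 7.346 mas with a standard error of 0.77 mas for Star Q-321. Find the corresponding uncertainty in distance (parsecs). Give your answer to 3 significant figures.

d = 1/p, so σ_d = σ_p / p².
σ_d = 0.000770 / (0.007346)² = 0.000770 / 0.000053964 = 14.269 pc.

14.3 pc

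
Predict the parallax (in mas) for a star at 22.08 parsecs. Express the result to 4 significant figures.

p = 1/d = 1/22.08 = 0.04529 arcsec.
= 0.04529 × 1000 = 45.29 mas.

45.29 mas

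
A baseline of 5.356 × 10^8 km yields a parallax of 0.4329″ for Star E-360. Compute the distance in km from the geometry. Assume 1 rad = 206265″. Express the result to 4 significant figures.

2.552 × 10^14 km

θ = 0.4329″ = 0.4329/206265 = 2.0988 × 10^-6 rad.
d = B/θ = (5.356 × 10^8) / (2.0988 × 10^-6) = 2.5519 × 10^14 km.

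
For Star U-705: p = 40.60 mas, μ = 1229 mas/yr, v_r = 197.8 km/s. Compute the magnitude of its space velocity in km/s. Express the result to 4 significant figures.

d = 1/p = 1/0.04060″ = 24.631 pc.
μ = 1229 mas/yr = 1.229 ″/yr.
v_t = 4.740 μ d = 4.740 × 1.229 × 24.631 = 143.49 km/s.
v = √(v_r² + v_t²) = √(197.8² + 143.49²) = √59714.2 = 244.36 km/s.

244.4 km/s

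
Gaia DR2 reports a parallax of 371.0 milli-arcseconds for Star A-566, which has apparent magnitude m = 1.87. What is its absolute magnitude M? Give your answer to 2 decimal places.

M = 4.72

d = 1/p = 1/0.3710″ = 2.6954 pc.
m − M = 5 log₁₀(2.6954) − 5 = 2.1531 − 5 = -2.8469.
M = m − (m − M) = 1.87 − (-2.8469) = 4.72.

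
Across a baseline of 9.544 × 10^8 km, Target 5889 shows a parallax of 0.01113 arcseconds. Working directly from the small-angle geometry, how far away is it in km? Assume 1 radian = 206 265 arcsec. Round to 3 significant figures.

θ = 0.01113″ = 0.01113/206265 = 5.3960 × 10^-8 rad.
d = B/θ = (9.544 × 10^8) / (5.3960 × 10^-8) = 1.7687 × 10^16 km.

1.77 × 10^16 km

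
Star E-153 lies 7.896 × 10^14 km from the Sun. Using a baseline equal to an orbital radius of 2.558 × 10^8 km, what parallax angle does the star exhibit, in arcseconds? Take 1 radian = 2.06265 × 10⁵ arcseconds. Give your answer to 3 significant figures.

θ ≈ B/d = (2.558 × 10^8) / (7.896 × 10^14) = 3.2396 × 10^-7 rad.
In arcseconds: 3.2396 × 10^-7 × 206265 = 0.066822″.

0.0668 arcsec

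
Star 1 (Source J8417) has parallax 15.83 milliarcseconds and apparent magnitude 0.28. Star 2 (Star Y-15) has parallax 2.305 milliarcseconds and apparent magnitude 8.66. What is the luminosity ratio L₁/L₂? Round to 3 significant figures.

d₁ = 1/p₁ = 1/0.01583″ = 63.171 pc; d₂ = 1/p₂ = 1/0.002305″ = 433.84 pc.
M₁ = m₁ − 5 log₁₀ d₁ + 5 = 0.28 − 9.0026 + 5 = -3.7226.
M₂ = 8.66 − 13.1866 + 5 = 0.4734.
L₁/L₂ = 10^(0.4(M₂ − M₁)) = 10^(0.4 × 4.1960) = 10^1.67840 = 47.687.

L₁/L₂ = 47.7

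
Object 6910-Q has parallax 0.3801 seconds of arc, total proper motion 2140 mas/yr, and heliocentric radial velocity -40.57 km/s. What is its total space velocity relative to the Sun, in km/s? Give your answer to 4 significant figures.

d = 1/p = 1/0.3801″ = 2.6309 pc.
μ = 2140 mas/yr = 2.140 ″/yr.
v_t = 4.740 μ d = 4.740 × 2.140 × 2.6309 = 26.687 km/s.
v = √(v_r² + v_t²) = √((-40.57)² + 26.687²) = √2358.12 = 48.56 km/s.

48.56 km/s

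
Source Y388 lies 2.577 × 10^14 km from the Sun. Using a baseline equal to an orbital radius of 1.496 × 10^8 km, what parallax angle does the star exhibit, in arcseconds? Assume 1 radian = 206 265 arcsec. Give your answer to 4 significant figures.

θ ≈ B/d = (1.496 × 10^8) / (2.577 × 10^14) = 5.8052 × 10^-7 rad.
In arcseconds: 5.8052 × 10^-7 × 206265 = 0.11974″.

0.1197 arcsec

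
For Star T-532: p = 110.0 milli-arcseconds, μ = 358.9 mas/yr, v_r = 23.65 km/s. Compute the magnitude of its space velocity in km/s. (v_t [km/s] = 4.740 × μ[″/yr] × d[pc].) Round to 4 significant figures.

28.26 km/s

d = 1/p = 1/0.1100″ = 9.0909 pc.
μ = 358.9 mas/yr = 0.3589 ″/yr.
v_t = 4.740 μ d = 4.740 × 0.3589 × 9.0909 = 15.465 km/s.
v = √(v_r² + v_t²) = √(23.65² + 15.465²) = √798.489 = 28.258 km/s.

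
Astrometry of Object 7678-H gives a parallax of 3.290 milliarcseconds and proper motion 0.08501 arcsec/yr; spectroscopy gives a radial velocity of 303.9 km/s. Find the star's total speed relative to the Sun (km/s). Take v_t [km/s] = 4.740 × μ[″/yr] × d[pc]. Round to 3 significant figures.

d = 1/p = 1/0.003290″ = 303.95 pc.
v_t = 4.740 μ d = 4.740 × 0.08501 × 303.95 = 122.48 km/s.
v = √(v_r² + v_t²) = √(303.9² + 122.48²) = √107357 = 327.65 km/s.

328 km/s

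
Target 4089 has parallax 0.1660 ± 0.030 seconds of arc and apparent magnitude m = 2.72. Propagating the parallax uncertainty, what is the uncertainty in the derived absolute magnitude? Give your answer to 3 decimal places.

σ_M = 0.392 mag

M = m − 5 log₁₀ d + 5 = m + 5 log₁₀ p + 5, so ∂M/∂p = 5/(p ln 10).
σ_M = (5/ln 10) · (σ_p/p) = 2.1715 × 0.030/0.1660 = 2.1715 × 0.18072 = 0.39243.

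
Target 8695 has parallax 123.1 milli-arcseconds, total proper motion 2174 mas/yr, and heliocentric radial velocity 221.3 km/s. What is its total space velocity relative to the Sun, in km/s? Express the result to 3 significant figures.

d = 1/p = 1/0.1231″ = 8.1235 pc.
μ = 2174 mas/yr = 2.174 ″/yr.
v_t = 4.740 μ d = 4.740 × 2.174 × 8.1235 = 83.711 km/s.
v = √(v_r² + v_t²) = √(221.3² + 83.711²) = √55981.2 = 236.6 km/s.

237 km/s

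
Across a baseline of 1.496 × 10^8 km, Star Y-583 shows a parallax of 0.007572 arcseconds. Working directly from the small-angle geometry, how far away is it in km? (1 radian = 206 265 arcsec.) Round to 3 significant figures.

θ = 0.007572″ = 0.007572/206265 = 3.6710 × 10^-8 rad.
d = B/θ = (1.496 × 10^8) / (3.6710 × 10^-8) = 4.0752 × 10^15 km.

4.08 × 10^15 km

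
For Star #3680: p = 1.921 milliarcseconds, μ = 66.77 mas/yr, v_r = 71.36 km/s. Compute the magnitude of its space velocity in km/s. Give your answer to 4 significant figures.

d = 1/p = 1/0.001921″ = 520.56 pc.
μ = 66.77 mas/yr = 0.06677 ″/yr.
v_t = 4.740 μ d = 4.740 × 0.06677 × 520.56 = 164.75 km/s.
v = √(v_r² + v_t²) = √(71.36² + 164.75²) = √32234.8 = 179.54 km/s.

179.5 km/s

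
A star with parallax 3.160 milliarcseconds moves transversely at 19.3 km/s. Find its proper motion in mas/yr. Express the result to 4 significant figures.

d = 1/p = 1/0.003160″ = 316.46 pc.
μ = v_t / (4.74 d) = 19.3 / (4.74 × 316.46) = 19.3 / 1500 = 0.012867 ″/yr = 12.867 mas/yr.

12.87 mas/yr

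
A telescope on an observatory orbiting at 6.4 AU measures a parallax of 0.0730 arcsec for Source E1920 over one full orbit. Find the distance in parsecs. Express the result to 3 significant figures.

With baseline B (in AU) and parallax p (in arcsec), d = B/p parsecs.
d = 6.4 / 0.0730 = 87.671 pc.

87.7 pc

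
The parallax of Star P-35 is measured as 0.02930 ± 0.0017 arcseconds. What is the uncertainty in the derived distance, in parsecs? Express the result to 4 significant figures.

d = 1/p, so σ_d = σ_p / p².
σ_d = 0.00170 / (0.02930)² = 0.00170 / 0.00085849 = 1.9802 pc.

1.980 pc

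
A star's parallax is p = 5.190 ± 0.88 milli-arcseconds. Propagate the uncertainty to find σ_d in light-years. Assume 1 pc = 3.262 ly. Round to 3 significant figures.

107 ly

d = 1/p, so σ_d = σ_p / p².
σ_d = 0.000880 / (0.005190)² = 0.000880 / 0.000026936 = 32.67 pc = 32.67 × 3.262 ly = 106.57 ly.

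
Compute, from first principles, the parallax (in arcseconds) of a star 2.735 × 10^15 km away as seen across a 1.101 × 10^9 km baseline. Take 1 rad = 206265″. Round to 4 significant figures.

θ ≈ B/d = (1.101 × 10^9) / (2.735 × 10^15) = 4.0256 × 10^-7 rad.
In arcseconds: 4.0256 × 10^-7 × 206265 = 0.083034″.

0.08303 arcsec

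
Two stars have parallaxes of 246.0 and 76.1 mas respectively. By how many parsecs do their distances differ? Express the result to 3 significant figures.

d_A = 1/0.2460″ = 4.065 pc; d_B = 1/0.07610″ = 13.141 pc.
|d_B − d_A| = |13.141 − 4.065| = 9.076 pc.

9.08 pc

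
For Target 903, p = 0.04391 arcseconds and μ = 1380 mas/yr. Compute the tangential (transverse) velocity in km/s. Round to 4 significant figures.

149.0 km/s

d = 1/p = 1/0.04391″ = 22.774 pc.
μ = 1380 mas/yr = 1.38 ″/yr.
v_t = 4.74 × μ × d = 4.74 × 1.38 × 22.774 = 148.97 km/s.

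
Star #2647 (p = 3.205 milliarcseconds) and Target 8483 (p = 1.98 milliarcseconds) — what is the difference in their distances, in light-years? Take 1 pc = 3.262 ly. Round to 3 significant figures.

d_A = 1/0.003205″ = 312.01 pc; d_B = 1/0.001980″ = 505.05 pc.
|d_B − d_A| = |505.05 − 312.01| = 193.04 pc = 193.04 × 3.262 ly = 629.7 ly.

630 ly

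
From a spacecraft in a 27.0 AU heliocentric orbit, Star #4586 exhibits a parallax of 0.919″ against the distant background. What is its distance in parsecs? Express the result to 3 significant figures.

29.4 pc

With baseline B (in AU) and parallax p (in arcsec), d = B/p parsecs.
d = 27.0 / 0.919 = 29.38 pc.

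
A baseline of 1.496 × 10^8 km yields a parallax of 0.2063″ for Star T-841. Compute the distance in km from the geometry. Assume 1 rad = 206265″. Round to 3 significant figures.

1.50 × 10^14 km

θ = 0.2063″ = 0.2063/206265 = 1.0002 × 10^-6 rad.
d = B/θ = (1.496 × 10^8) / (1.0002 × 10^-6) = 1.4957 × 10^14 km.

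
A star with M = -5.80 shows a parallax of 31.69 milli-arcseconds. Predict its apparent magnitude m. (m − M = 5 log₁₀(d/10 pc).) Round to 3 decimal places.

m = -3.305

d = 1/p = 1/0.03169″ = 31.556 pc.
m − M = 5 log₁₀ d − 5 = 5 log₁₀(31.556) − 5 = 7.4954 − 5 = 2.4954.
m = M + (m − M) = -5.80 + 2.4954 = -3.305.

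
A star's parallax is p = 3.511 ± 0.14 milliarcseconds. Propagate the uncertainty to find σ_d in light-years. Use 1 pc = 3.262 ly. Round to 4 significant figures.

37.05 ly

d = 1/p, so σ_d = σ_p / p².
σ_d = 0.000140 / (0.003511)² = 0.000140 / 0.000012327 = 11.357 pc = 11.357 × 3.262 ly = 37.047 ly.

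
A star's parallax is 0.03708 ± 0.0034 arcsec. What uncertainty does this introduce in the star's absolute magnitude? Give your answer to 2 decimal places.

σ_M = 0.20 mag

M = m − 5 log₁₀ d + 5 = m + 5 log₁₀ p + 5, so ∂M/∂p = 5/(p ln 10).
σ_M = (5/ln 10) · (σ_p/p) = 2.1715 × 0.0034/0.03708 = 2.1715 × 0.091694 = 0.19911.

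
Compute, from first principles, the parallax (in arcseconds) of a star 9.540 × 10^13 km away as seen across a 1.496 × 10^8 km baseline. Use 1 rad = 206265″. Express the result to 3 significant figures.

θ ≈ B/d = (1.496 × 10^8) / (9.540 × 10^13) = 1.5681 × 10^-6 rad.
In arcseconds: 1.5681 × 10^-6 × 206265 = 0.32344″.

0.323 arcsec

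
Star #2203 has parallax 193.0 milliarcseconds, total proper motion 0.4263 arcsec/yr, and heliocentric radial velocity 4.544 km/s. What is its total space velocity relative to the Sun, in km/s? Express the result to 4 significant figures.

11.41 km/s

d = 1/p = 1/0.1930″ = 5.1813 pc.
v_t = 4.740 μ d = 4.740 × 0.4263 × 5.1813 = 10.47 km/s.
v = √(v_r² + v_t²) = √(4.544² + 10.47²) = √130.269 = 11.414 km/s.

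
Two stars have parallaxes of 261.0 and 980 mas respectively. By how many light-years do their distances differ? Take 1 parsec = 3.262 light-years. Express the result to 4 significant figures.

9.170 ly

d_A = 1/0.2610″ = 3.8314 pc; d_B = 1/0.9800″ = 1.0204 pc.
|d_B − d_A| = |1.0204 − 3.8314| = 2.811 pc = 2.811 × 3.262 ly = 9.1695 ly.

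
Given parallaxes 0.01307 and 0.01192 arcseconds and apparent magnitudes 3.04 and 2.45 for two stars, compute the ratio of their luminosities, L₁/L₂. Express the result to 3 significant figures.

L₁/L₂ = 0.483

d₁ = 1/p₁ = 1/0.01307″ = 76.511 pc; d₂ = 1/p₂ = 1/0.01192″ = 83.893 pc.
M₁ = m₁ − 5 log₁₀ d₁ + 5 = 3.04 − 9.4186 + 5 = -1.3786.
M₂ = 2.45 − 9.6186 + 5 = -2.1686.
L₁/L₂ = 10^(0.4(M₂ − M₁)) = 10^(0.4 × (-0.7900)) = 10^(-0.31600) = 0.48306.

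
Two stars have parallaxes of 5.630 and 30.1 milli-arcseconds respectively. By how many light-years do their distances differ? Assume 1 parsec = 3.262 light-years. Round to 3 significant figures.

d_A = 1/0.005630″ = 177.62 pc; d_B = 1/0.03010″ = 33.223 pc.
|d_B − d_A| = |33.223 − 177.62| = 144.4 pc = 144.4 × 3.262 ly = 471.03 ly.

471 ly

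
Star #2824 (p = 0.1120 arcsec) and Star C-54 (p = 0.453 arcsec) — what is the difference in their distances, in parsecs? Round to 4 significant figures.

d_A = 1/0.1120″ = 8.9286 pc; d_B = 1/0.4530″ = 2.2075 pc.
|d_B − d_A| = |2.2075 − 8.9286| = 6.7211 pc.

6.721 pc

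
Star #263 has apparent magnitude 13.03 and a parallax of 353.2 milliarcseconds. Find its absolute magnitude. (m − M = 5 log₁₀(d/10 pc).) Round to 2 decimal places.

M = 15.77

d = 1/p = 1/0.3532″ = 2.8313 pc.
m − M = 5 log₁₀(2.8313) − 5 = 2.2599 − 5 = -2.7401.
M = m − (m − M) = 13.03 − (-2.7401) = 15.77.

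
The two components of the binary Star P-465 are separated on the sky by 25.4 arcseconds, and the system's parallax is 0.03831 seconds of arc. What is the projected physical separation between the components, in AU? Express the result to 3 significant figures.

d = 1/p = 1/0.03831″ = 26.103 pc.
At distance d (pc), an angle of θ arcsec spans θ·d AU: s = 25.4 × 26.103 = 663.02 AU.

663 AU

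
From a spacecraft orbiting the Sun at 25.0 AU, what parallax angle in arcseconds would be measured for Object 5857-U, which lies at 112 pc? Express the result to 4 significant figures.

p (arcsec) = B (AU) / d (pc).
p = 25.0 / 112 = 0.22321 arcsec.

0.2232 arcsec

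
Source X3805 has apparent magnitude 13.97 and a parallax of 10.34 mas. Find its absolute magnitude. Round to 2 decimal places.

d = 1/p = 1/0.01034″ = 96.712 pc.
m − M = 5 log₁₀(96.712) − 5 = 9.9274 − 5 = 4.9274.
M = m − (m − M) = 13.97 − 4.9274 = 9.04.

M = 9.04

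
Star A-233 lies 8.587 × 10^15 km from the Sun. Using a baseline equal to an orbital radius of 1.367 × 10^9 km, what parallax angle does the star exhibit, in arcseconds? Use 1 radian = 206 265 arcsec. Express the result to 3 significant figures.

θ ≈ B/d = (1.367 × 10^9) / (8.587 × 10^15) = 1.5919 × 10^-7 rad.
In arcseconds: 1.5919 × 10^-7 × 206265 = 0.032835″.

0.0328 arcsec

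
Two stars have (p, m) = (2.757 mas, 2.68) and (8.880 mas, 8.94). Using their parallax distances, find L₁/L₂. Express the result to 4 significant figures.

d₁ = 1/p₁ = 1/0.002757″ = 362.71 pc; d₂ = 1/p₂ = 1/0.008880″ = 112.61 pc.
M₁ = m₁ − 5 log₁₀ d₁ + 5 = 2.68 − 12.7978 + 5 = -5.1178.
M₂ = 8.94 − 10.2579 + 5 = 3.6821.
L₁/L₂ = 10^(0.4(M₂ − M₁)) = 10^(0.4 × 8.7999) = 10^3.51996 = 3311.

L₁/L₂ = 3311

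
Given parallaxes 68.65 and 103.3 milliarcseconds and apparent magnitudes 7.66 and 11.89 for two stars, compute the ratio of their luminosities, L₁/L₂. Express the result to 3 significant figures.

d₁ = 1/p₁ = 1/0.06865″ = 14.567 pc; d₂ = 1/p₂ = 1/0.1033″ = 9.6805 pc.
M₁ = m₁ − 5 log₁₀ d₁ + 5 = 7.66 − 5.8169 + 5 = 6.8431.
M₂ = 11.89 − 4.9295 + 5 = 11.9605.
L₁/L₂ = 10^(0.4(M₂ − M₁)) = 10^(0.4 × 5.1174) = 10^2.04696 = 111.42.

L₁/L₂ = 111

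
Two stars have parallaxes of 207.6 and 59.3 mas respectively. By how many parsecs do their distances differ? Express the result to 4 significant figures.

d_A = 1/0.2076″ = 4.817 pc; d_B = 1/0.05930″ = 16.863 pc.
|d_B − d_A| = |16.863 − 4.817| = 12.046 pc.

12.05 pc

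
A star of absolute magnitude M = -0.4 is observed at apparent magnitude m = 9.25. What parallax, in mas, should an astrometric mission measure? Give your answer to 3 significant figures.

1.17 mas

m − M = 9.25 − (-0.4) = 9.65.
d = 10^((m−M)/5 + 1) = 10^2.930 = 851.14 pc.
p = 1/d = 1/851.14 = 0.0011749 arcsec = 1.1749 mas.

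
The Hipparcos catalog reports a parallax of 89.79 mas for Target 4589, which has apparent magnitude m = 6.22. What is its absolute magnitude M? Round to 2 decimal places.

M = 5.99

d = 1/p = 1/0.08979″ = 11.137 pc.
m − M = 5 log₁₀(11.137) − 5 = 5.2338 − 5 = 0.2338.
M = m − (m − M) = 6.22 − 0.2338 = 5.99.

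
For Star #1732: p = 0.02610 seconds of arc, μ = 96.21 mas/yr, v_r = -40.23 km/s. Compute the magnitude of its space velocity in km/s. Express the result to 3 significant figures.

d = 1/p = 1/0.02610″ = 38.314 pc.
μ = 96.21 mas/yr = 0.09621 ″/yr.
v_t = 4.740 μ d = 4.740 × 0.09621 × 38.314 = 17.473 km/s.
v = √(v_r² + v_t²) = √((-40.23)² + 17.473²) = √1923.76 = 43.861 km/s.

43.9 km/s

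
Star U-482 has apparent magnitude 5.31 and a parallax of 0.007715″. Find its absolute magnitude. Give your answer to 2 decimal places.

M = -0.25

d = 1/p = 1/0.007715″ = 129.62 pc.
m − M = 5 log₁₀(129.62) − 5 = 10.5634 − 5 = 5.5634.
M = m − (m − M) = 5.31 − 5.5634 = -0.25.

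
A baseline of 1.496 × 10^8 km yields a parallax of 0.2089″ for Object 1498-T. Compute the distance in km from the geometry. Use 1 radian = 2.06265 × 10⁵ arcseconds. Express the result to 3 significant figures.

1.48 × 10^14 km

θ = 0.2089″ = 0.2089/206265 = 1.0128 × 10^-6 rad.
d = B/θ = (1.496 × 10^8) / (1.0128 × 10^-6) = 1.4771 × 10^14 km.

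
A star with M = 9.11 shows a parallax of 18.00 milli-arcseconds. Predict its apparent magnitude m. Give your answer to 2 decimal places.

m = 12.83

d = 1/p = 1/0.01800″ = 55.556 pc.
m − M = 5 log₁₀ d − 5 = 5 log₁₀(55.556) − 5 = 8.7237 − 5 = 3.7237.
m = M + (m − M) = 9.11 + 3.7237 = 12.83.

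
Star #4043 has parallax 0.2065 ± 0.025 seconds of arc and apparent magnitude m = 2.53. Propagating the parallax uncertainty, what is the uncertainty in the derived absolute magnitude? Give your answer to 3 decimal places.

σ_M = 0.263 mag

M = m − 5 log₁₀ d + 5 = m + 5 log₁₀ p + 5, so ∂M/∂p = 5/(p ln 10).
σ_M = (5/ln 10) · (σ_p/p) = 2.1715 × 0.025/0.2065 = 2.1715 × 0.12107 = 0.2629.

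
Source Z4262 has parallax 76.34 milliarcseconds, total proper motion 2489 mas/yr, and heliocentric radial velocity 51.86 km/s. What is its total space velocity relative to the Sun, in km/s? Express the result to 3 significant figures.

163 km/s

d = 1/p = 1/0.07634″ = 13.099 pc.
μ = 2489 mas/yr = 2.489 ″/yr.
v_t = 4.740 μ d = 4.740 × 2.489 × 13.099 = 154.54 km/s.
v = √(v_r² + v_t²) = √(51.86² + 154.54²) = √26572.1 = 163.01 km/s.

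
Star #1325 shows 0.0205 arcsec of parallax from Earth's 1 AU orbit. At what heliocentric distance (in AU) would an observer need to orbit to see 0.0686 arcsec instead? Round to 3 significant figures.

Parallax scales linearly with baseline: p ∝ B, so B = p_target / p_Earth × 1 AU.
B = 0.0686 / 0.0205 = 3.3463 AU.

3.35 AU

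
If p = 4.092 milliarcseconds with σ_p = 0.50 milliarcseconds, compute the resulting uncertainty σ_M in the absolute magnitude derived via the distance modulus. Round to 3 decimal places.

σ_M = 0.265 mag

M = m − 5 log₁₀ d + 5 = m + 5 log₁₀ p + 5, so ∂M/∂p = 5/(p ln 10).
σ_M = (5/ln 10) · (σ_p/p) = 2.1715 × 0.50/4.092 = 2.1715 × 0.12219 = 0.26534.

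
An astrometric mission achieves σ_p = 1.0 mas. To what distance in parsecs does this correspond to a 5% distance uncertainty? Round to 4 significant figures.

50.00 pc

σ_d/d = σ_p/p, so the condition is σ_p/p ≤ 0.05, i.e. p ≥ σ_p/0.05.
p_min = 1.0/0.05 = 20 mas = 0.02 arcsec.
d_max = 1/p_min = 1/0.02 = 50 pc.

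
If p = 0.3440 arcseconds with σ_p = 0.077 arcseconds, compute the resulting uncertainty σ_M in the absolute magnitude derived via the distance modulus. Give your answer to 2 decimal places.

M = m − 5 log₁₀ d + 5 = m + 5 log₁₀ p + 5, so ∂M/∂p = 5/(p ln 10).
σ_M = (5/ln 10) · (σ_p/p) = 2.1715 × 0.077/0.3440 = 2.1715 × 0.22384 = 0.48607.

σ_M = 0.49 mag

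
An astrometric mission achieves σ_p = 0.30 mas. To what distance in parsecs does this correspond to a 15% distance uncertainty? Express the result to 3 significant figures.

σ_d/d = σ_p/p, so the condition is σ_p/p ≤ 0.15, i.e. p ≥ σ_p/0.15.
p_min = 0.30/0.15 = 2 mas = 0.002 arcsec.
d_max = 1/p_min = 1/0.002 = 500 pc.

500 pc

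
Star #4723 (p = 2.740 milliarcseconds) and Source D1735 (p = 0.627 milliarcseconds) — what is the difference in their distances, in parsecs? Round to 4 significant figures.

d_A = 1/0.002740″ = 364.96 pc; d_B = 1/0.0006270″ = 1594.9 pc.
|d_B − d_A| = |1594.9 − 364.96| = 1229.9 pc.

1230 pc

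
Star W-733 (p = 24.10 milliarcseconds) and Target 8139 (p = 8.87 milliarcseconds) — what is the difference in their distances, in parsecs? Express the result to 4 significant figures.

71.25 pc

d_A = 1/0.02410″ = 41.494 pc; d_B = 1/0.008870″ = 112.74 pc.
|d_B − d_A| = |112.74 − 41.494| = 71.246 pc.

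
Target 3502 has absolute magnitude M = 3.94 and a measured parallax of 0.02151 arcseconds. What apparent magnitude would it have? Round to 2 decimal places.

m = 7.28

d = 1/p = 1/0.02151″ = 46.49 pc.
m − M = 5 log₁₀ d − 5 = 5 log₁₀(46.49) − 5 = 8.3368 − 5 = 3.3368.
m = M + (m − M) = 3.94 + 3.3368 = 7.28.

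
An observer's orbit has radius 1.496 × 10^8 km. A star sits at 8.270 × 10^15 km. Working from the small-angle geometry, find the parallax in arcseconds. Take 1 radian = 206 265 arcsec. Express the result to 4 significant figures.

0.003731 arcsec

θ ≈ B/d = (1.496 × 10^8) / (8.270 × 10^15) = 1.8089 × 10^-8 rad.
In arcseconds: 1.8089 × 10^-8 × 206265 = 0.0037311″.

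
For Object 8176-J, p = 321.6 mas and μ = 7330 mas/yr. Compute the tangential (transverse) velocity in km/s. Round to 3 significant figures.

d = 1/p = 1/0.3216″ = 3.1095 pc.
μ = 7330 mas/yr = 7.33 ″/yr.
v_t = 4.74 × μ × d = 4.74 × 7.33 × 3.1095 = 108.04 km/s.

108 km/s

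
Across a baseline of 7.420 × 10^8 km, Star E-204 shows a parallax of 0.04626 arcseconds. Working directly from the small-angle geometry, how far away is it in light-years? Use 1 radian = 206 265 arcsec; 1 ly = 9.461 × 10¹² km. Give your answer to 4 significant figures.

θ = 0.04626″ = 0.04626/206265 = 2.2427 × 10^-7 rad.
d = B/θ = (7.420 × 10^8) / (2.2427 × 10^-7) = 3.3085 × 10^15 km = (3.3085 × 10^15) / (9.461 × 10^12) ly = 349.7 ly.

349.7 ly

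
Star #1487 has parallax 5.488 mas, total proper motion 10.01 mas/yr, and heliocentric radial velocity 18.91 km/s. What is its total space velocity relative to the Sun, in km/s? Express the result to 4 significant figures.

20.79 km/s

d = 1/p = 1/0.005488″ = 182.22 pc.
μ = 10.01 mas/yr = 0.01001 ″/yr.
v_t = 4.740 μ d = 4.740 × 0.01001 × 182.22 = 8.6459 km/s.
v = √(v_r² + v_t²) = √(18.91² + 8.6459²) = √432.34 = 20.793 km/s.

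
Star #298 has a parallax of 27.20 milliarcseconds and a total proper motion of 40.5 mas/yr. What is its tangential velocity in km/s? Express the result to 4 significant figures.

d = 1/p = 1/0.02720″ = 36.765 pc.
μ = 40.5 mas/yr = 0.0405 ″/yr.
v_t = 4.74 × μ × d = 4.74 × 0.0405 × 36.765 = 7.0578 km/s.

7.058 km/s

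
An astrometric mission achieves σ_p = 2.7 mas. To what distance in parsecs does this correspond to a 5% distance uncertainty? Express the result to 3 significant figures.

σ_d/d = σ_p/p, so the condition is σ_p/p ≤ 0.05, i.e. p ≥ σ_p/0.05.
p_min = 2.7/0.05 = 54 mas = 0.054 arcsec.
d_max = 1/p_min = 1/0.054 = 18.519 pc.

18.5 pc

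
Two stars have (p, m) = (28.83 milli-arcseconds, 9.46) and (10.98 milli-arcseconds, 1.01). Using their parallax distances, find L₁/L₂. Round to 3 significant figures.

L₁/L₂ = 6.05 × 10^-5

d₁ = 1/p₁ = 1/0.02883″ = 34.686 pc; d₂ = 1/p₂ = 1/0.01098″ = 91.075 pc.
M₁ = m₁ − 5 log₁₀ d₁ + 5 = 9.46 − 7.7008 + 5 = 6.7592.
M₂ = 1.01 − 9.7970 + 5 = -3.7870.
L₁/L₂ = 10^(0.4(M₂ − M₁)) = 10^(0.4 × (-10.5462)) = 10^(-4.21848) = 0.000060467.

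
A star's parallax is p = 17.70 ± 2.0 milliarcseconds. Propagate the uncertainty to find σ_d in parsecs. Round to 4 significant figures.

d = 1/p, so σ_d = σ_p / p².
σ_d = 0.00200 / (0.01770)² = 0.00200 / 0.00031329 = 6.3839 pc.

6.384 pc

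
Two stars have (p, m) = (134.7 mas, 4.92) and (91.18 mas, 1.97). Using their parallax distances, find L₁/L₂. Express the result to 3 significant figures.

d₁ = 1/p₁ = 1/0.1347″ = 7.4239 pc; d₂ = 1/p₂ = 1/0.09118″ = 10.967 pc.
M₁ = m₁ − 5 log₁₀ d₁ + 5 = 4.92 − 4.3532 + 5 = 5.5668.
M₂ = 1.97 − 5.2004 + 5 = 1.7696.
L₁/L₂ = 10^(0.4(M₂ − M₁)) = 10^(0.4 × (-3.7972)) = 10^(-1.51888) = 0.030277.

L₁/L₂ = 0.0303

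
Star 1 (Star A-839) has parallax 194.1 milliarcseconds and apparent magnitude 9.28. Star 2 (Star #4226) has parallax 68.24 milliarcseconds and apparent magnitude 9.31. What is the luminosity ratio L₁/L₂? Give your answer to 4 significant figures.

d₁ = 1/p₁ = 1/0.1941″ = 5.152 pc; d₂ = 1/p₂ = 1/0.06824″ = 14.654 pc.
M₁ = m₁ − 5 log₁₀ d₁ + 5 = 9.28 − 3.5599 + 5 = 10.7201.
M₂ = 9.31 − 5.8298 + 5 = 8.4802.
L₁/L₂ = 10^(0.4(M₂ − M₁)) = 10^(0.4 × (-2.2399)) = 10^(-0.89596) = 0.12707.

L₁/L₂ = 0.1271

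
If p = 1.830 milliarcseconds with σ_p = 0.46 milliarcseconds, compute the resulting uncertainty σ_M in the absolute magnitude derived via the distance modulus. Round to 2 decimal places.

M = m − 5 log₁₀ d + 5 = m + 5 log₁₀ p + 5, so ∂M/∂p = 5/(p ln 10).
σ_M = (5/ln 10) · (σ_p/p) = 2.1715 × 0.46/1.830 = 2.1715 × 0.25137 = 0.54585.

σ_M = 0.55 mag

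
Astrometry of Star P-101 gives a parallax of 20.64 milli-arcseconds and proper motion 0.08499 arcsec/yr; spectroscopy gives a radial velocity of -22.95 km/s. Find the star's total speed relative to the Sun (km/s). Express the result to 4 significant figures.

d = 1/p = 1/0.02064″ = 48.45 pc.
v_t = 4.740 μ d = 4.740 × 0.08499 × 48.45 = 19.518 km/s.
v = √(v_r² + v_t²) = √((-22.95)² + 19.518²) = √907.655 = 30.127 km/s.

30.13 km/s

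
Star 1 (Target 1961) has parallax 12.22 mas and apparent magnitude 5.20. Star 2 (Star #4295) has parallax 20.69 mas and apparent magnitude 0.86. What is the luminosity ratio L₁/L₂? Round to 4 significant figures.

L₁/L₂ = 0.05265

d₁ = 1/p₁ = 1/0.01222″ = 81.833 pc; d₂ = 1/p₂ = 1/0.02069″ = 48.333 pc.
M₁ = m₁ − 5 log₁₀ d₁ + 5 = 5.20 − 9.5646 + 5 = 0.6354.
M₂ = 0.86 − 8.4212 + 5 = -2.5612.
L₁/L₂ = 10^(0.4(M₂ − M₁)) = 10^(0.4 × (-3.1966)) = 10^(-1.27864) = 0.052645.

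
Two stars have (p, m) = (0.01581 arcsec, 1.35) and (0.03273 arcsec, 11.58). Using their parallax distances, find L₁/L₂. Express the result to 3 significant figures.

d₁ = 1/p₁ = 1/0.01581″ = 63.251 pc; d₂ = 1/p₂ = 1/0.03273″ = 30.553 pc.
M₁ = m₁ − 5 log₁₀ d₁ + 5 = 1.35 − 9.0053 + 5 = -2.6553.
M₂ = 11.58 − 7.4253 + 5 = 9.1547.
L₁/L₂ = 10^(0.4(M₂ − M₁)) = 10^(0.4 × 11.8100) = 10^4.72400 = 52966.

L₁/L₂ = 53000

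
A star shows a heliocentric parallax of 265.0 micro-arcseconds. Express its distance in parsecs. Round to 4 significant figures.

p = 265.0 micro-arcseconds = 0.0002650 arcsec.
d = 1/p = 1/0.0002650 = 3773.6 pc.

3774 pc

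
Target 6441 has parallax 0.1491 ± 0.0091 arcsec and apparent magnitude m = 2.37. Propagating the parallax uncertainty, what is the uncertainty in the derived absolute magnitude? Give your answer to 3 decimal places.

σ_M = 0.133 mag

M = m − 5 log₁₀ d + 5 = m + 5 log₁₀ p + 5, so ∂M/∂p = 5/(p ln 10).
σ_M = (5/ln 10) · (σ_p/p) = 2.1715 × 0.0091/0.1491 = 2.1715 × 0.061033 = 0.13253.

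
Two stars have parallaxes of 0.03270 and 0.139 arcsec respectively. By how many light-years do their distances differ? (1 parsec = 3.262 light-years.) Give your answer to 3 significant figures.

76.3 ly

d_A = 1/0.03270″ = 30.581 pc; d_B = 1/0.1390″ = 7.1942 pc.
|d_B − d_A| = |7.1942 − 30.581| = 23.387 pc = 23.387 × 3.262 ly = 76.288 ly.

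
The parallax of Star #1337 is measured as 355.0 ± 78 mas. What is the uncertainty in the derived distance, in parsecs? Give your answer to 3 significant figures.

0.619 pc

d = 1/p, so σ_d = σ_p / p².
σ_d = 0.0780 / (0.3550)² = 0.0780 / 0.12603 = 0.6189 pc.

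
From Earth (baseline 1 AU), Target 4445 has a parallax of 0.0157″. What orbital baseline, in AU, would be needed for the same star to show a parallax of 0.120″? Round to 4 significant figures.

Parallax scales linearly with baseline: p ∝ B, so B = p_target / p_Earth × 1 AU.
B = 0.120 / 0.0157 = 7.6433 AU.

7.643 AU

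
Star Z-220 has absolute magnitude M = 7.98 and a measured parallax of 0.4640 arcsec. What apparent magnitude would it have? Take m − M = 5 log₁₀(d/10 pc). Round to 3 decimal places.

d = 1/p = 1/0.4640″ = 2.1552 pc.
m − M = 5 log₁₀ d − 5 = 5 log₁₀(2.1552) − 5 = 1.6674 − 5 = -3.3326.
m = M + (m − M) = 7.98 + (-3.3326) = 4.647.

m = 4.647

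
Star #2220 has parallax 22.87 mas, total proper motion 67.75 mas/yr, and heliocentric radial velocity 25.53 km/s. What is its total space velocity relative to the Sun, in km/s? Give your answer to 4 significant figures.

d = 1/p = 1/0.02287″ = 43.725 pc.
μ = 67.75 mas/yr = 0.06775 ″/yr.
v_t = 4.740 μ d = 4.740 × 0.06775 × 43.725 = 14.042 km/s.
v = √(v_r² + v_t²) = √(25.53² + 14.042²) = √848.959 = 29.137 km/s.

29.14 km/s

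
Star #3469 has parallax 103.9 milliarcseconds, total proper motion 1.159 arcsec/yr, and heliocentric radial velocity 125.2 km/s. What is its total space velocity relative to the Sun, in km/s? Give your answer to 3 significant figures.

d = 1/p = 1/0.1039″ = 9.6246 pc.
v_t = 4.740 μ d = 4.740 × 1.159 × 9.6246 = 52.874 km/s.
v = √(v_r² + v_t²) = √(125.2² + 52.874²) = √18470.7 = 135.91 km/s.

136 km/s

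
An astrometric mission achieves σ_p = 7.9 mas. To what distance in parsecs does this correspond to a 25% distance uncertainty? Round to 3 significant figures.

31.6 pc

σ_d/d = σ_p/p, so the condition is σ_p/p ≤ 0.25, i.e. p ≥ σ_p/0.25.
p_min = 7.9/0.25 = 31.6 mas = 0.0316 arcsec.
d_max = 1/p_min = 1/0.0316 = 31.646 pc.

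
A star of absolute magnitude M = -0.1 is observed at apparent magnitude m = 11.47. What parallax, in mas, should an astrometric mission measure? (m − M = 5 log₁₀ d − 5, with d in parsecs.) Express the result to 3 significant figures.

m − M = 11.47 − (-0.1) = 11.57.
d = 10^((m−M)/5 + 1) = 10^3.314 = 2060.6 pc.
p = 1/d = 1/2060.6 = 0.0004853 arcsec = 0.4853 mas.

0.485 mas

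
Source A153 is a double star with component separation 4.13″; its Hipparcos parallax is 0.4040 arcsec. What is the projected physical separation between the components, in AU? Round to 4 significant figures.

d = 1/p = 1/0.4040″ = 2.4752 pc.
At distance d (pc), an angle of θ arcsec spans θ·d AU: s = 4.13 × 2.4752 = 10.223 AU.

10.22 AU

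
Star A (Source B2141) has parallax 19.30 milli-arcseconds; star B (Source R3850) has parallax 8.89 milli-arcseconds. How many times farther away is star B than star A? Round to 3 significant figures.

2.17

Since d = 1/p, d_B/d_A = p_A/p_B.
= 19.30 / 8.89 = 2.171.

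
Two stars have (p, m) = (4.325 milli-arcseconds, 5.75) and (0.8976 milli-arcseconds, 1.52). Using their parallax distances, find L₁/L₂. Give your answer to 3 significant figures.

d₁ = 1/p₁ = 1/0.004325″ = 231.21 pc; d₂ = 1/p₂ = 1/0.0008976″ = 1114.1 pc.
M₁ = m₁ − 5 log₁₀ d₁ + 5 = 5.75 − 11.8200 + 5 = -1.0700.
M₂ = 1.52 − 15.2346 + 5 = -8.7146.
L₁/L₂ = 10^(0.4(M₂ − M₁)) = 10^(0.4 × (-7.6446)) = 10^(-3.05784) = 0.00087531.

L₁/L₂ = 0.000875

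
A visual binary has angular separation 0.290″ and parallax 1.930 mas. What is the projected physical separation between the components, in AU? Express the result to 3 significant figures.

150 AU

d = 1/p = 1/0.001930″ = 518.13 pc.
At distance d (pc), an angle of θ arcsec spans θ·d AU: s = 0.290 × 518.13 = 150.26 AU.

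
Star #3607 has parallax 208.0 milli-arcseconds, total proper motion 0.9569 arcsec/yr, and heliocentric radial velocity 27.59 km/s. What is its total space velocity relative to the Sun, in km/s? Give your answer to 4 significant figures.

d = 1/p = 1/0.2080″ = 4.8077 pc.
v_t = 4.740 μ d = 4.740 × 0.9569 × 4.8077 = 21.806 km/s.
v = √(v_r² + v_t²) = √(27.59² + 21.806²) = √1236.71 = 35.167 km/s.

35.17 km/s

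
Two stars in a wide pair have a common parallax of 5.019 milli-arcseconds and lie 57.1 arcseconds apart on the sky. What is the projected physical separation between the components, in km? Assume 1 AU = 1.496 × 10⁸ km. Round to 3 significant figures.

d = 1/p = 1/0.005019″ = 199.24 pc.
At distance d (pc), an angle of θ arcsec spans θ·d AU: s = 57.1 × 199.24 = 11377 AU.
= 11377 × 1.496 × 10⁸ km = 1.7020 × 10^12 km.

1.70 × 10^12 km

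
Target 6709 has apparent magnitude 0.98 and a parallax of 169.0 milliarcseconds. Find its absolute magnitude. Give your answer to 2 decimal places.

M = 2.12

d = 1/p = 1/0.1690″ = 5.9172 pc.
m − M = 5 log₁₀(5.9172) − 5 = 3.8606 − 5 = -1.1394.
M = m − (m − M) = 0.98 − (-1.1394) = 2.12.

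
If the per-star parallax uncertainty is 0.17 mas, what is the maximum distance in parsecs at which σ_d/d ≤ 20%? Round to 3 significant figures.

σ_d/d = σ_p/p, so the condition is σ_p/p ≤ 0.20, i.e. p ≥ σ_p/0.20.
p_min = 0.17/0.20 = 0.85 mas = 0.00085 arcsec.
d_max = 1/p_min = 1/0.00085 = 1176.5 pc.

1180 pc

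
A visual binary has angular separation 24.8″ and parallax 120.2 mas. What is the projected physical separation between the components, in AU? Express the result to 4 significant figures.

206.3 AU

d = 1/p = 1/0.1202″ = 8.3195 pc.
At distance d (pc), an angle of θ arcsec spans θ·d AU: s = 24.8 × 8.3195 = 206.32 AU.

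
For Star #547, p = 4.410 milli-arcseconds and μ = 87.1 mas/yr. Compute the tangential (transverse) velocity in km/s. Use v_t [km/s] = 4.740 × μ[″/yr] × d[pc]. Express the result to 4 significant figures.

d = 1/p = 1/0.004410″ = 226.76 pc.
μ = 87.1 mas/yr = 0.0871 ″/yr.
v_t = 4.74 × μ × d = 4.74 × 0.0871 × 226.76 = 93.619 km/s.

93.62 km/s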